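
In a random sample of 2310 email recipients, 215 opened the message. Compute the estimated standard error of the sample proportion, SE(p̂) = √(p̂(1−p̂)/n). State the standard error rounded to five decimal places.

SE = 0.00604

The sample proportion is 215/2310 = 0.09307.
p̂(1−p̂) = 0.084408.
SE = √(0.084408/2310) = 0.00604.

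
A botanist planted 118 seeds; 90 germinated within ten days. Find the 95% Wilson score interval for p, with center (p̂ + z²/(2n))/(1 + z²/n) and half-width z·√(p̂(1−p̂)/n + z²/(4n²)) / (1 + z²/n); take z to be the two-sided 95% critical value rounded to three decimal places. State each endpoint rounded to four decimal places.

(0.6784, 0.8304)

Here p̂ = 90/118 = 0.76271 and z = 1.960 (z² = 3.841600).
Denominator 1 + z²/n = 1 + 3.841600/118 = 1.032556.
Center = (0.76271 + 0.016278)/1.032556 = 0.75443.
Radicand: p̂(1−p̂)/n + z²/(4n²) = 0.001533750 + 0.000068974 = 0.001602724.
Half-width = z·√(radicand)/denom = 1.960·0.040034/1.032556 = 0.07599.
Interval: 0.75443 ± 0.07599 → (0.6784, 0.8304).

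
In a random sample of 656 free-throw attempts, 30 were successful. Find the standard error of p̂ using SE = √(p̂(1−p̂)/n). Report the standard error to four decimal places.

SE = 0.0082

The sample proportion is 30/656 = 0.04573.
p̂(1−p̂) = 0.04573·0.95427 = 0.043639.
SE = √(0.043639/656) = 0.0082.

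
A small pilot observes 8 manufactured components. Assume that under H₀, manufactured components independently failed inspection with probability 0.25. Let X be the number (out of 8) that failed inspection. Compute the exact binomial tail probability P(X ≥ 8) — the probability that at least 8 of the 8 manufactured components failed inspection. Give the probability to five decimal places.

P = 0.00002

X is binomial with n = 8 and p = 0.25.
P(X ≥ 8) = C(8,8)·0.25^8·0.75^0.
= 0.000015 = 0.00002.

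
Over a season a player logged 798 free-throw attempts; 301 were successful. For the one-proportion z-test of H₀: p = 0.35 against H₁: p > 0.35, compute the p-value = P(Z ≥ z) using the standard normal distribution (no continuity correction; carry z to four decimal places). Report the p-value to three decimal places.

p-value = 0.054

p̂ = 301/798 = 0.37719.
Under H₀, SE = √(p₀(1−p₀)/n) = √(0.35·0.65/798) = √0.000285088 = 0.016885.
z = (p̂ − p₀)/SE = (301/798 − 0.35)/0.016885 ≈ 1.6105.
p-value = P(Z ≥ z) with z = 1.6105 → 0.054.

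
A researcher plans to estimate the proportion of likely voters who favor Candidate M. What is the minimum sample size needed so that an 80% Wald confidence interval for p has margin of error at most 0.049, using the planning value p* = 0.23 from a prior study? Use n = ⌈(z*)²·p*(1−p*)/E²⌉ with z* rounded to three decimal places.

n = 122

For 80% confidence, z* = 1.282.
p*(1−p*) = 0.1771.
Required n before rounding: 1.643524 × 0.1771 / 0.049² = 121.228.
⌈121.228⌉ = 122.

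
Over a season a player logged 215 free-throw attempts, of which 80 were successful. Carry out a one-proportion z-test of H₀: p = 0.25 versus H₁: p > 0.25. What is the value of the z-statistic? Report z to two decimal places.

z = 4.13

The sample proportion is 80/215 = 0.37209.
Null standard error: √(0.25·0.75/215) = √0.000872093 = 0.029531.
z = (p̂ − p₀)/SE = (0.37209 − 0.25)/0.029531 = 4.13.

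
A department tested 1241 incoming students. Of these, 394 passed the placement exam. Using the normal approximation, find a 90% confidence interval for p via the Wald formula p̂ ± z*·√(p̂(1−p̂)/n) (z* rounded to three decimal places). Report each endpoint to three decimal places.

(0.296, 0.339)

p̂ = 394/1241 = 0.31749.
Standard error of p̂: √(0.216689/1241) = √0.000174608 = 0.013214.
For 90% confidence, z* = 1.645.
Margin = 1.645·0.013214 = 0.02174.
So the interval runs from 0.296 to 0.339.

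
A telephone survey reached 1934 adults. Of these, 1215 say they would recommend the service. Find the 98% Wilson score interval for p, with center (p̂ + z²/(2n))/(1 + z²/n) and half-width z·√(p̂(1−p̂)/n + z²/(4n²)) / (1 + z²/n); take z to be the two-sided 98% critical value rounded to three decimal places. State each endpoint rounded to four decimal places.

(0.6023, 0.6534)

Here p̂ = 1215/1934 = 0.62823 and z = 2.326 (z² = 5.410276).
1 + z²/n = 1.002797.
Adjusted center: (0.62823 + z²/(2n))/1.002797 = 0.62787.
Radicand: p̂(1−p̂)/n + z²/(4n²) = 0.000120764 + 0.000000362 = 0.000121126.
Half-width = z·√(radicand)/denom = 2.326·0.011006/1.002797 = 0.02553.
So the interval runs from 0.6023 to 0.6534.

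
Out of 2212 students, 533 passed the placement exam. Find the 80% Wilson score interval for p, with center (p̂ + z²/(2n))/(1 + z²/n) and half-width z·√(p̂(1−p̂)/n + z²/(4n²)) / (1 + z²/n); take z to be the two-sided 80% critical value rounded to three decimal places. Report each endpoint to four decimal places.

(0.2295, 0.2528)

p̂ = 533/2212 = 0.24096; z = 1.282, so z² = 1.643524.
1 + z²/n = 1.000743.
Center = (0.24096 + 0.000372)/1.000743 = 0.24115.
Radicand: p̂(1−p̂)/n + z²/(4n²) = 0.000082684 + 0.000000084 = 0.000082768.
Half-width = z·√(radicand)/denom = 1.282·0.009098/1.000743 = 0.01165.
Interval: 0.24115 ± 0.01165 → (0.2295, 0.2528).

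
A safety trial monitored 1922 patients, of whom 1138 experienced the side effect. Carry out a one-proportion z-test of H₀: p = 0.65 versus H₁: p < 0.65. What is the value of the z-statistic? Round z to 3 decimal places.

z = -5.323

p̂ = 1138/1922 = 0.59209.
Under H₀, SE = √(p₀(1−p₀)/n) = √(0.65·0.35/1922) = √0.000118366 = 0.010880.
z = (0.59209 − 0.65)/0.010880 = -0.05791/0.010880 = -5.323.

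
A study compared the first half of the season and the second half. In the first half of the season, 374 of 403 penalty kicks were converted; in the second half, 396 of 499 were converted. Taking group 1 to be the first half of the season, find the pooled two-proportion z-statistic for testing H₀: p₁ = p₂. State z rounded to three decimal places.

z = 5.680

p̂₁ = 374/403 = 0.92804, p̂₂ = 396/499 = 0.79359.
Pooled p̂ = (374+396)/(403+499) = 770/902 = 0.85366.
SE = √[p̂(1−p̂)(1/n₁+1/n₂)] = √[0.85366·0.14634·(1/403+1/499)] ≈ 0.023672.
z = 0.13445/0.023672 = 5.680.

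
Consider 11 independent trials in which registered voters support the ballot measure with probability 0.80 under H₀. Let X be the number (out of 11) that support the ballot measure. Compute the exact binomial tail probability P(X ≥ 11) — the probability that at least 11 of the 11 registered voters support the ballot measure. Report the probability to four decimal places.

P = 0.0859

X ~ Binomial(n=11, p=0.80).
P(X ≥ 11) = C(11,11)·0.80^11·0.20^0.
= 0.085899 = 0.0859.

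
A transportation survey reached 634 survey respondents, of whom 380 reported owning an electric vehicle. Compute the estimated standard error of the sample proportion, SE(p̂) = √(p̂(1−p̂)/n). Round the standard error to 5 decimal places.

SE = 0.01946

The sample proportion is 380/634 = 0.59937.
p̂(1−p̂) = 0.59937·0.40063 = 0.240126.
SE = √(0.240126/634) = √0.000378748 = 0.01946.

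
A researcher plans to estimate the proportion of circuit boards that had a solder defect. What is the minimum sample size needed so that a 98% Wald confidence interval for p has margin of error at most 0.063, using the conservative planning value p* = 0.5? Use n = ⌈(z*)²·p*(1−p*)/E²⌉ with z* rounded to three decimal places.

n = 341

The 98% critical value is z* = 2.326.
p*(1−p*) = 0.50·0.50 = 0.2500.
Required n before rounding: 5.410276 × 0.2500 / 0.063² = 340.783.
Rounding up, n = 341.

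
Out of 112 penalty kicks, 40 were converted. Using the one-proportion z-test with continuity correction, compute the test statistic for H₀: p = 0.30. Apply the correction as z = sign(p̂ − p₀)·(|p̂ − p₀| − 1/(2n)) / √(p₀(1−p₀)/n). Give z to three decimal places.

z = 1.217

The sample proportion is 40/112 = 0.35714. p̂ − p₀ = 0.057143.
Continuity correction 1/(2n) = 1/224 = 0.004464.
Corrected numerator: |0.057143| − 0.004464 = 0.052679.
SE₀ = √(0.30·0.70/112) = 0.043301.
z = (+)0.052679/0.043301 = 1.217.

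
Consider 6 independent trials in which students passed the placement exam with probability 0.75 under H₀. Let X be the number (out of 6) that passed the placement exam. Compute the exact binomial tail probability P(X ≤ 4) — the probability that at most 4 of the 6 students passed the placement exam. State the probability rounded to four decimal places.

P = 0.4661

X is binomial with n = 6 and p = 0.75.
P(X ≤ 4) = Σ_{j=0}^{4} C(6,j)·0.75^j·0.25^{6−j}.
= 0.000244 + 0.004395 + 0.032959 + 0.131836 + 0.296631 = 0.4661.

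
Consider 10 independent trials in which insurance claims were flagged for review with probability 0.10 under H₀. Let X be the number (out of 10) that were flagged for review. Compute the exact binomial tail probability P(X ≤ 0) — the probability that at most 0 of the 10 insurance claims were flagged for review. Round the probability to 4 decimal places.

P = 0.3487

X is binomial with n = 10 and p = 0.10.
P(X ≤ 0) = C(10,0)·0.10^0·0.90^10.
= 0.348678 = 0.3487.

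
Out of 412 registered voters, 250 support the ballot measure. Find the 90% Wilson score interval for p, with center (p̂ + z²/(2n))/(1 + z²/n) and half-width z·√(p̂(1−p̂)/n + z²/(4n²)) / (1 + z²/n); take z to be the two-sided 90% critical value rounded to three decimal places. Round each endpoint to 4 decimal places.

Here p̂ = 250/412 = 0.60680 and z = 1.645 (z² = 2.706025).
1 + z²/n = 1.006568.
Center = (0.60680 + 0.003284)/1.006568 = 0.60610.
Radicand: p̂(1−p̂)/n + z²/(4n²) = 0.000579113 + 0.000003985 = 0.000583098.
Half-width = z·√(radicand)/denom = 1.645·0.024147/1.006568 = 0.03946.
So the interval runs from 0.5666 to 0.6456.

(0.5666, 0.6456)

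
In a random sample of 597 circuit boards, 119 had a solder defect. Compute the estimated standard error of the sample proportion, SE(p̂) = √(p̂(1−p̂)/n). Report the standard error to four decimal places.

p̂ = 119/597 = 0.19933.
p̂(1−p̂) = 0.159598.
SE = √(0.159598/597) = √0.000267333 = 0.0164.

SE = 0.0164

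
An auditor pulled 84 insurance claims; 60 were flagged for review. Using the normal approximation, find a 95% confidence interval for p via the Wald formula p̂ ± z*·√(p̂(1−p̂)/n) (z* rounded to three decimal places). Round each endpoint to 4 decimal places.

(0.6177, 0.8109)

Sample proportion p̂ = 60/84 = 0.71429.
SE = √(p̂(1−p̂)/n) = √(0.204082/84) = 0.049290.
z* = 1.960 at the 95% level.
Margin of error: 1.960 × 0.049290 = 0.09661.
Interval: 0.71429 ± 0.09661 → (0.6177, 0.8109).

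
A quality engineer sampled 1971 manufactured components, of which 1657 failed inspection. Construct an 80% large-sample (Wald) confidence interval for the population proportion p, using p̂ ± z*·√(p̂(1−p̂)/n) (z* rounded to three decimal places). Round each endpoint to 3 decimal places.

p̂ = 1657/1971 = 0.84069.
Standard error of p̂: √(0.133930/1971) = √0.000067950 = 0.008243.
z* = 1.282 at the 80% level.
Margin = 1.282·0.008243 = 0.01057.
Interval: 0.84069 ± 0.01057 → (0.830, 0.851).

(0.830, 0.851)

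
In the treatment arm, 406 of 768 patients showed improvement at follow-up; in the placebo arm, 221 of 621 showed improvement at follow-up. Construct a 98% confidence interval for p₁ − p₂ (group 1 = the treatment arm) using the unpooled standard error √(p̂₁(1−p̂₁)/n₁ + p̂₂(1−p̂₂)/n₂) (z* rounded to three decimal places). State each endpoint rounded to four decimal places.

p̂₁ = 406/768 = 0.52865, p̂₂ = 221/621 = 0.35588; p̂₁ − p̂₂ = 0.17277.
Unpooled SE = √(p̂₁(1−p̂₁)/n₁ + p̂₂(1−p̂₂)/n₂) = √(0.000324452 + 0.000369128) = 0.026336.
The 98% critical value is z* = 2.326. Margin = 2.326·0.026336 = 0.06126.
Interval: 0.17277 ± 0.06126 → (0.1115, 0.2340).

(0.1115, 0.2340)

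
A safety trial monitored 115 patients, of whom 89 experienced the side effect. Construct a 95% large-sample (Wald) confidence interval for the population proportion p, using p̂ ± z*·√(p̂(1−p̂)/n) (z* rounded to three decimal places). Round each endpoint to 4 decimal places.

p̂ = 89/115 = 0.77391.
Standard error of p̂: √(0.174972/115) = √0.001521493 = 0.039006.
z* = 1.960 at the 95% level.
Margin = 1.960·0.039006 = 0.07645.
So the interval runs from 0.6975 to 0.8504.

(0.6975, 0.8504)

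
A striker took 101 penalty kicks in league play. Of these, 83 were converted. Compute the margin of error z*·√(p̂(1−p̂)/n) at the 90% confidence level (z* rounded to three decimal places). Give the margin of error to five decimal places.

ME = 0.06264

With x = 83 successes in n = 101, p̂ = 0.82178.
Standard error of p̂: √(0.146456/101) = √0.001450062 = 0.038080.
The 90% critical value is z* = 1.645.
Margin of error = z*·SE = 1.645 × 0.038080 = 0.06264.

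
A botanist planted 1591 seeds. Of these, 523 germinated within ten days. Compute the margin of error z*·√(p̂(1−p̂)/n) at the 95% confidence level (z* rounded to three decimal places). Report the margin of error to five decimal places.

Sample proportion p̂ = 523/1591 = 0.32872.
SE(p̂) = √(0.32872·0.67128/1591) = 0.011777.
z* = 1.960 at the 95% level.
Margin of error = z*·SE = 1.960 × 0.011777 = 0.02308.

ME = 0.02308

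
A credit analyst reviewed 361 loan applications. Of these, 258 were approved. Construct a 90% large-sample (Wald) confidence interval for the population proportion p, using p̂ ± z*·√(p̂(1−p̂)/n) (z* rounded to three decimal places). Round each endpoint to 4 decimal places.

(0.6756, 0.7538)

p̂ = 258/361 = 0.71468.
Standard error of p̂: √(0.203912/361) = √0.000564853 = 0.023767.
z* = 1.645 at the 90% level.
Margin of error: 1.645 × 0.023767 = 0.03910.
CI: 0.71468 ± 0.03910 = (0.6756, 0.7538).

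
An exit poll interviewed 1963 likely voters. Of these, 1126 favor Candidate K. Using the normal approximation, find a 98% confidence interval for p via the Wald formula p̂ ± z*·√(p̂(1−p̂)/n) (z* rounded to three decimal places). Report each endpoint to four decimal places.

(0.5476, 0.5996)

With x = 1126 successes in n = 1963, p̂ = 0.57361.
Standard error of p̂: √(0.244581/1963) = √0.000124596 = 0.011162.
For 98% confidence, z* = 2.326.
Margin = 2.326·0.011162 = 0.02596.
CI: 0.57361 ± 0.02596 = (0.5476, 0.5996).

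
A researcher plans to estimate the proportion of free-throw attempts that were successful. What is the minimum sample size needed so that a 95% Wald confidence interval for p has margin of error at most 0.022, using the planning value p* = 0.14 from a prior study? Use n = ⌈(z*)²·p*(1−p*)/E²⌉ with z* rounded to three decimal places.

n = 956

For 95% confidence, z* = 1.960.
p*(1−p*) = 0.14·0.86 = 0.1204.
(z*)²·p*(1−p*)/E² = 3.841600·0.1204/0.000484 = 955.638.
⌈955.638⌉ = 956.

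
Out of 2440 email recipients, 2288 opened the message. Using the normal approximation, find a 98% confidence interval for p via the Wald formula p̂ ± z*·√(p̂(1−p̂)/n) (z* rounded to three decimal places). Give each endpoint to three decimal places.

(0.926, 0.949)

p̂ = 2288/2440 = 0.93770.
SE(p̂) = √(0.93770·0.06230/2440) = 0.004893.
The 98% critical value is z* = 2.326.
Margin = 2.326·0.004893 = 0.01138.
Interval: 0.93770 ± 0.01138 → (0.926, 0.949).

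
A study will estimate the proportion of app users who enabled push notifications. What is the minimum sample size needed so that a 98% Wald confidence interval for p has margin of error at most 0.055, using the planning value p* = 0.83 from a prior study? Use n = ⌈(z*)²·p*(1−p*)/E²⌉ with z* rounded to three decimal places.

n = 253

For 98% confidence, z* = 2.326.
p*(1−p*) = 0.83·0.17 = 0.1411.
(z*)²·p*(1−p*)/E² = 5.410276·0.1411/0.003025 = 252.360.
⌈252.360⌉ = 253.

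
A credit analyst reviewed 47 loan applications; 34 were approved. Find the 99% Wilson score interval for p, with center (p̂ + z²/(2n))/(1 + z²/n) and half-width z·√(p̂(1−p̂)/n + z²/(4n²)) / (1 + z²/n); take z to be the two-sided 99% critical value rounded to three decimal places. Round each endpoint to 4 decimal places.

(0.5360, 0.8555)

p̂ = 34/47 = 0.72340; z = 2.576, so z² = 6.635776.
1 + z²/n = 1.141187.
Adjusted center: (0.72340 + z²/(2n))/1.141187 = 0.69576.
Radicand: p̂(1−p̂)/n + z²/(4n²) = 0.004257246 + 0.000750993 = 0.005008239.
Half-width = z·√(radicand)/denom = 2.576·0.070769/1.141187 = 0.15975.
So the interval runs from 0.5360 to 0.8555.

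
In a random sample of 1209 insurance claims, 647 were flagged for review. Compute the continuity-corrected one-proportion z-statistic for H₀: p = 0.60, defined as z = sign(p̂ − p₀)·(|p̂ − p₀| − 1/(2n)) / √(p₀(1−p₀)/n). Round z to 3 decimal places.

Sample proportion p̂ = 647/1209 = 0.53515. p̂ − p₀ = -0.064847.
1/(2n) = 0.000414.
Corrected numerator: |-0.064847| − 0.000414 = 0.064433.
Null standard error: √(0.60·0.40/1209) = √0.000198511 = 0.014089.
z = (−)0.064433/0.014089 = -4.573.

z = -4.573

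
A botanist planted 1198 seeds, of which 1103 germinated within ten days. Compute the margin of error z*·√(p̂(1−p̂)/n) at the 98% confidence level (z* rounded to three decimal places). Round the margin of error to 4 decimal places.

The sample proportion is 1103/1198 = 0.92070.
Standard error of p̂: √(0.073011/1198) = √0.000060944 = 0.007807.
z* = 2.326 at the 98% level.
ME = 2.326·0.007807 = 0.0182.

ME = 0.0182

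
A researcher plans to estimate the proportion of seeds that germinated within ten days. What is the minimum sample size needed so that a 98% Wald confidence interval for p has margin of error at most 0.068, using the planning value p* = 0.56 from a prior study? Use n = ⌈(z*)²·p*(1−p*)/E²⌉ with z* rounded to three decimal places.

n = 289

The 98% critical value is z* = 2.326.
p*(1−p*) = 0.2464.
Required n before rounding: 5.410276 × 0.2464 / 0.068² = 288.298.
Rounding up, n = 289.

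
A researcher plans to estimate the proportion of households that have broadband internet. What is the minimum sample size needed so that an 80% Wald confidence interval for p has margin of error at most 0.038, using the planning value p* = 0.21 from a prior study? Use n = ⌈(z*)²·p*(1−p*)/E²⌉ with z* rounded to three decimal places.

z* = 1.282 at the 80% level.
p*(1−p*) = 0.1659.
(z*)²·p*(1−p*)/E² = 1.643524·0.1659/0.001444 = 188.823.
Rounding up, n = 189.

n = 189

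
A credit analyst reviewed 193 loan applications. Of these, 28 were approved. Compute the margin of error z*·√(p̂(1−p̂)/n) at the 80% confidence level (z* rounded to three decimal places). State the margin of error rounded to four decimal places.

ME = 0.0325

With x = 28 successes in n = 193, p̂ = 0.14508.
SE(p̂) = √(0.14508·0.85492/193) = 0.025350.
For 80% confidence, z* = 1.282.
So ME = 0.0325.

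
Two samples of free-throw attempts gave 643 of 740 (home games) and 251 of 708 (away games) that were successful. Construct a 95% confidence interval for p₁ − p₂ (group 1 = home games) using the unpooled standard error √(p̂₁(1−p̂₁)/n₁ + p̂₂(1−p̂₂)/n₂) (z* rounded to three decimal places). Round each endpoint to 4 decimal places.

(0.4716, 0.5572)

p̂₁ = 643/740 = 0.86892, p̂₂ = 251/708 = 0.35452; p̂₁ − p̂₂ = 0.51440.
Unpooled SE = √(p̂₁(1−p̂₁)/n₁ + p̂₂(1−p̂₂)/n₂) = √(0.000153917 + 0.000323214) = 0.021843.
z* = 1.960 at the 95% level. Margin of error = 0.04281.
CI: 0.51440 ± 0.04281 = (0.4716, 0.5572).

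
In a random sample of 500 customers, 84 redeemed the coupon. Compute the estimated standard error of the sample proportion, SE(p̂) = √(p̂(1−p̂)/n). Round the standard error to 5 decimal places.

Sample proportion p̂ = 84/500 = 0.16800.
p̂(1−p̂) = 0.16800·0.83200 = 0.139776.
Dividing by n and taking the root: √0.000279552 = 0.01672.

SE = 0.01672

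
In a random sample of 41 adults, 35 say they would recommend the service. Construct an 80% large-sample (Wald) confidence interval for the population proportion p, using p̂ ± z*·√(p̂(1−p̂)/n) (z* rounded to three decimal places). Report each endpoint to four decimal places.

(0.7829, 0.9244)

The sample proportion is 35/41 = 0.85366.
SE = √(p̂(1−p̂)/n) = √(0.124926/41) = 0.055199.
z* = 1.282 at the 80% level.
Margin = 1.282·0.055199 = 0.07077.
CI: 0.85366 ± 0.07077 = (0.7829, 0.9244).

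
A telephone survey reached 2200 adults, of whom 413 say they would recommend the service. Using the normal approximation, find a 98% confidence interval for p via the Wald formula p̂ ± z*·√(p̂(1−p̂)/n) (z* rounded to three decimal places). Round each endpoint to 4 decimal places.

Sample proportion p̂ = 413/2200 = 0.18773.
SE(p̂) = √(0.18773·0.81227/2200) = 0.008325.
The 98% critical value is z* = 2.326.
Margin of error: 2.326 × 0.008325 = 0.01936.
Interval: 0.18773 ± 0.01936 → (0.1684, 0.2071).

(0.1684, 0.2071)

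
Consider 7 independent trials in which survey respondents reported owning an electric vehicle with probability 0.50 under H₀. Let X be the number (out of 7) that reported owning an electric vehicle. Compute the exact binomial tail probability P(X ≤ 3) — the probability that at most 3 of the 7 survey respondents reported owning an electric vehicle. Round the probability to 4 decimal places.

X is binomial with n = 7 and p = 0.50.
P(X ≤ 3) = C(7,0)·0.50^0·0.50^7 + C(7,1)·0.50^1·0.50^6 + C(7,2)·0.50^2·0.50^5 + C(7,3)·0.50^3·0.50^4.
= 0.007812 + 0.054688 + 0.164062 + 0.273438 = 0.5000.

P = 0.5000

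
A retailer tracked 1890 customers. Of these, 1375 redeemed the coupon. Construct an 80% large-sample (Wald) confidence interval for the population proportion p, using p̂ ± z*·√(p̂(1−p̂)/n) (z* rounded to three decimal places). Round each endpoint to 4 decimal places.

The sample proportion is 1375/1890 = 0.72751.
SE(p̂) = √(0.72751·0.27249/1890) = 0.010241.
z* = 1.282 at the 80% level.
Margin of error: 1.282 × 0.010241 = 0.01313.
Interval: 0.72751 ± 0.01313 → (0.7144, 0.7406).

(0.7144, 0.7406)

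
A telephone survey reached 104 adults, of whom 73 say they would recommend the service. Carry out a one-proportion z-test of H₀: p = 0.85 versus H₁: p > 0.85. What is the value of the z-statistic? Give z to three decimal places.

z = -4.229

With x = 73 successes in n = 104, p̂ = 0.70192.
Under H₀, SE = √(p₀(1−p₀)/n) = √(0.85·0.15/104) = √0.001225962 = 0.035014.
Test statistic: z = -0.14808/0.035014 = -4.229.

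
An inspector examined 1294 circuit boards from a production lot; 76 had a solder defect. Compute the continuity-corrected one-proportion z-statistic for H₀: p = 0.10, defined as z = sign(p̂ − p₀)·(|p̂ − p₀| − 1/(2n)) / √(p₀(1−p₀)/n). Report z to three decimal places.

z = -4.902

With x = 76 successes in n = 1294, p̂ = 0.05873. p̂ − p₀ = -0.041267.
1/(2n) = 0.000386.
Corrected numerator: |-0.041267| − 0.000386 = 0.040881.
SE₀ = √(0.10·0.90/1294) = 0.008340.
z = −0.040881/0.008340 = -4.902.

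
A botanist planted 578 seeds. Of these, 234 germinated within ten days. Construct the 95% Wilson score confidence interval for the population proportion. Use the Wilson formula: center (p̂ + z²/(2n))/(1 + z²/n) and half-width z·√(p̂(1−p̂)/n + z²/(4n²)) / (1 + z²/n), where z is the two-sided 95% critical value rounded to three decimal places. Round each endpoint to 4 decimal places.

(0.3656, 0.4454)

Here p̂ = 234/578 = 0.40484 and z = 1.960 (z² = 3.841600).
1 + z²/n = 1.006646.
Center = (0.40484 + 0.003323)/1.006646 = 0.40547.
Radicand: p̂(1−p̂)/n + z²/(4n²) = 0.000416861 + 0.000002875 = 0.000419736.
Half-width = 1.960·√0.000419736/1.006646 = 0.03989.
CI: 0.40547 ± 0.03989 = (0.3656, 0.4454).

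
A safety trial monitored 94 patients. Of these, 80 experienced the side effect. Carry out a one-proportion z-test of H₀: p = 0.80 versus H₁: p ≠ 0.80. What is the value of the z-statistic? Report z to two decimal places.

z = 1.24

p̂ = 80/94 = 0.85106.
Null standard error: √(0.80·0.20/94) = √0.001702128 = 0.041257.
Test statistic: z = 0.05106/0.041257 = 1.24.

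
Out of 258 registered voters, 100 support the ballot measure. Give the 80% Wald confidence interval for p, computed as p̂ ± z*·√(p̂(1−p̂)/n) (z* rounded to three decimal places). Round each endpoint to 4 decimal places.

The sample proportion is 100/258 = 0.38760.
SE = √(p̂(1−p̂)/n) = √(0.237366/258) = 0.030332.
The 80% critical value is z* = 1.282.
Margin = 1.282·0.030332 = 0.03889.
Interval: 0.38760 ± 0.03889 → (0.3487, 0.4265).

(0.3487, 0.4265)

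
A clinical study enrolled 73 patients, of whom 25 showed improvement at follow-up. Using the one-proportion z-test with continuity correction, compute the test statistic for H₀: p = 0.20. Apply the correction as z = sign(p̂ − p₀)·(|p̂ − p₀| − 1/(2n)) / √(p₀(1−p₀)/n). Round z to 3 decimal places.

The sample proportion is 25/73 = 0.34247. p̂ − p₀ = 0.142466.
Continuity correction 1/(2n) = 1/146 = 0.006849.
Corrected numerator: |0.142466| − 0.006849 = 0.135617.
Under H₀, SE = √(p₀(1−p₀)/n) = √(0.20·0.80/73) = √0.002191781 = 0.046816.
z = +0.135617/0.046816 = 2.897.

z = 2.897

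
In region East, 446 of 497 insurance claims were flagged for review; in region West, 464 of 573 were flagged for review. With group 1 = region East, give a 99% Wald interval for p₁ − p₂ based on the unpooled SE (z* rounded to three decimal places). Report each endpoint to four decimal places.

p̂₁ = 446/497 = 0.89738, p̂₂ = 464/573 = 0.80977; p̂₁ − p̂₂ = 0.08761.
SE = √(0.000185283 + 0.000268832) = √0.000454115 = 0.021310.
z* = 2.576 at the 99% level. Margin of error = 0.05489.
Interval: 0.08761 ± 0.05489 → (0.0327, 0.1425).

(0.0327, 0.1425)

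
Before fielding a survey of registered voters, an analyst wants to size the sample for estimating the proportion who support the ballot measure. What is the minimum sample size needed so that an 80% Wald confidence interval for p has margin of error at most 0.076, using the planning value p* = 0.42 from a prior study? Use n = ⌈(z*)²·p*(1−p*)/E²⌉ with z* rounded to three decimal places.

n = 70

z* = 1.282 at the 80% level.
p*(1−p*) = 0.2436.
(z*)²·p*(1−p*)/E² = 1.643524·0.2436/0.005776 = 69.315.
⌈69.315⌉ = 70.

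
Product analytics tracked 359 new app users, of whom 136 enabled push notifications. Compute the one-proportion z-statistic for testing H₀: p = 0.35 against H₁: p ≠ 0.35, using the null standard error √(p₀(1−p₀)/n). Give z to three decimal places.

z = 1.145

Sample proportion p̂ = 136/359 = 0.37883.
Under H₀, SE = √(p₀(1−p₀)/n) = √(0.35·0.65/359) = √0.000633705 = 0.025173.
z = (p̂ − p₀)/SE = (0.37883 − 0.35)/0.025173 = 1.145.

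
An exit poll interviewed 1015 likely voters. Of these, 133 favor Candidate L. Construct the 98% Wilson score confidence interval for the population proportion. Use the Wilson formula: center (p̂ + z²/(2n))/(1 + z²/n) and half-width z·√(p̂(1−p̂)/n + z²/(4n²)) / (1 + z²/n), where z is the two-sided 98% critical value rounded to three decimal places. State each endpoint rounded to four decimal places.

(0.1083, 0.1576)

p̂ = 133/1015 = 0.13103; z = 2.326, so z² = 5.410276.
Denominator 1 + z²/n = 1 + 5.410276/1015 = 1.005330.
Adjusted center: (0.13103 + z²/(2n))/1.005330 = 0.13299.
Radicand: p̂(1−p̂)/n + z²/(4n²) = 0.000112182 + 0.000001313 = 0.000113495.
Half-width = z·√(radicand)/denom = 2.326·0.010653/1.005330 = 0.02465.
Interval: 0.13299 ± 0.02465 → (0.1083, 0.1576).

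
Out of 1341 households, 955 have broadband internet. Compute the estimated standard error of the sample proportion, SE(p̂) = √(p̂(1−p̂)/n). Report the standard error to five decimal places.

SE = 0.01236

p̂ = 955/1341 = 0.71216.
p̂(1−p̂) = 0.204988.
Dividing by n and taking the root: √0.000152862 = 0.01236.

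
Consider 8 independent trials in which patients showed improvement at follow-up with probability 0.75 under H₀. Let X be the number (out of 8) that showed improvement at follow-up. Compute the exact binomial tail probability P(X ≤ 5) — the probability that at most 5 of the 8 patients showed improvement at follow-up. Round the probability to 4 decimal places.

P = 0.3215

X is binomial with n = 8 and p = 0.75.
P(X ≤ 5) = Σ_{j=0}^{5} C(8,j)·0.75^j·0.25^{8−j}.
= 0.000015 + 0.000366 + 0.003845 + 0.023071 + 0.086517 + 0.207642 = 0.3215.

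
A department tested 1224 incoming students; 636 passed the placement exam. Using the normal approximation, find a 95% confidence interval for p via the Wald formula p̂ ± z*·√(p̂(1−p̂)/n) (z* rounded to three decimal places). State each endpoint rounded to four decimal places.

(0.4916, 0.5476)

The sample proportion is 636/1224 = 0.51961.
SE = √(p̂(1−p̂)/n) = √(0.249616/1224) = 0.014281.
z* = 1.960 at the 95% level.
Margin = 1.960·0.014281 = 0.02799.
CI: 0.51961 ± 0.02799 = (0.4916, 0.5476).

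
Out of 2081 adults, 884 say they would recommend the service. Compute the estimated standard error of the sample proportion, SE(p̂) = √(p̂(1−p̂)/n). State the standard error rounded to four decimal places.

p̂ = 884/2081 = 0.42480.
p̂(1−p̂) = 0.42480·0.57520 = 0.244345.
SE = √(0.244345/2081) = 0.0108.

SE = 0.0108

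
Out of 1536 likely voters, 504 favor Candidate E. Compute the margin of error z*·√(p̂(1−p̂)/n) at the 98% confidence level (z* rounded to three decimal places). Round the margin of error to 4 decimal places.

Sample proportion p̂ = 504/1536 = 0.32812.
SE(p̂) = √(0.32812·0.67188/1536) = 0.011980.
For 98% confidence, z* = 2.326.
So ME = 0.0279.

ME = 0.0279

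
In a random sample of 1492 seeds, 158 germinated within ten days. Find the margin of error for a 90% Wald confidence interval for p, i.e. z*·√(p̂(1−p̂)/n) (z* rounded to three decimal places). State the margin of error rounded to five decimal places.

Sample proportion p̂ = 158/1492 = 0.10590.
SE(p̂) = √(0.10590·0.89410/1492) = 0.007966.
z* = 1.645 at the 90% level.
So ME = 0.01310.

ME = 0.01310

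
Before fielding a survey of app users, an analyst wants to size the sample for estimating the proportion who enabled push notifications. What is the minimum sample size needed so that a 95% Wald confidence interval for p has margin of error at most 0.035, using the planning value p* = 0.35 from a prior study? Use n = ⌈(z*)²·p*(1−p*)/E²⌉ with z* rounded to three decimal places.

n = 714

The 95% critical value is z* = 1.960.
p*(1−p*) = 0.2275.
(z*)²·p*(1−p*)/E² = 3.841600·0.2275/0.001225 = 713.440.
⌈713.440⌉ = 714.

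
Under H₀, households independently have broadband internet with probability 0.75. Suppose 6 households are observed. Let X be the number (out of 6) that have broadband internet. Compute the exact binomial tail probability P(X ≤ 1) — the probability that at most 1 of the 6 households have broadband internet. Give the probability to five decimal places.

P = 0.00464

X is binomial with n = 6 and p = 0.75.
P(X ≤ 1) = C(6,0)·0.75^0·0.25^6 + C(6,1)·0.75^1·0.25^5.
= 0.000244 + 0.004395 = 0.00464.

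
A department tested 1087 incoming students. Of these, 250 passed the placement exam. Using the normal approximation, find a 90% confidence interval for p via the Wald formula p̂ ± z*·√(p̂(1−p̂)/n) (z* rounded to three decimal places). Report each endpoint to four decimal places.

(0.2090, 0.2510)

With x = 250 successes in n = 1087, p̂ = 0.22999.
SE(p̂) = √(0.22999·0.77001/1087) = 0.012764.
z* = 1.645 at the 90% level.
Margin of error: 1.645 × 0.012764 = 0.02100.
CI: 0.22999 ± 0.02100 = (0.2090, 0.2510).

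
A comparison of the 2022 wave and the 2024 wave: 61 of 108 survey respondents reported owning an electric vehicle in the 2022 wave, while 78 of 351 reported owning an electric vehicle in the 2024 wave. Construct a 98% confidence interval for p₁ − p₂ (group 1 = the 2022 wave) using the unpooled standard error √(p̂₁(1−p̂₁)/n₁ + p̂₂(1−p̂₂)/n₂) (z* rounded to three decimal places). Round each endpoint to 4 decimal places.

p̂₁ = 0.56481, p̂₂ = 0.22222, so the observed difference is 0.34259.
SE = √(0.002275917 + 0.000492420) = √0.002768337 = 0.052615.
z* = 2.326 at the 98% level. Margin = 2.326·0.052615 = 0.12238.
CI: 0.34259 ± 0.12238 = (0.2202, 0.4650).

(0.2202, 0.4650)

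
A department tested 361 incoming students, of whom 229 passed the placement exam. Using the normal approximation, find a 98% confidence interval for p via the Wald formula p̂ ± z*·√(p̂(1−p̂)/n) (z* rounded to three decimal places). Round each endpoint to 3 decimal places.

p̂ = 229/361 = 0.63435.
SE(p̂) = √(0.63435·0.36565/361) = 0.025348.
The 98% critical value is z* = 2.326.
Margin = 2.326·0.025348 = 0.05896.
CI: 0.63435 ± 0.05896 = (0.575, 0.693).

(0.575, 0.693)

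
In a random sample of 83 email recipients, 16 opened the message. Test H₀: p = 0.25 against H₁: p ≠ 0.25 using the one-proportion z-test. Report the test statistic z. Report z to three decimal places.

z = -1.204

The sample proportion is 16/83 = 0.19277.
SE₀ = √(0.25·0.75/83) = 0.047529.
Test statistic: z = -0.05723/0.047529 = -1.204.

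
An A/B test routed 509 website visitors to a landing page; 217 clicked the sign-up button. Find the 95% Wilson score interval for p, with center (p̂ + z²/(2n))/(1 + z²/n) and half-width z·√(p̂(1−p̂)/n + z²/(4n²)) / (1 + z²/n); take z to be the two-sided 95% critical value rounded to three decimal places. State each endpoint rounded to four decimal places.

p̂ = 217/509 = 0.42633; z = 1.960, so z² = 3.841600.
Denominator 1 + z²/n = 1 + 3.841600/509 = 1.007547.
Center = (0.42633 + 0.003774)/1.007547 = 0.42688.
Radicand: p̂(1−p̂)/n + z²/(4n²) = 0.000480495 + 0.000003707 = 0.000484202.
Half-width = z·√(radicand)/denom = 1.960·0.022005/1.007547 = 0.04281.
Interval: 0.42688 ± 0.04281 → (0.3841, 0.4697).

(0.3841, 0.4697)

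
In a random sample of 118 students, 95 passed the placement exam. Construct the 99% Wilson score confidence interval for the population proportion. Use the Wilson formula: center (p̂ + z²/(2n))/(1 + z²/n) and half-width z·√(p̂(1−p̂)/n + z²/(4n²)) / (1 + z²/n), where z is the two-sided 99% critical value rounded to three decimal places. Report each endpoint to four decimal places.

p̂ = 95/118 = 0.80508; z = 2.576, so z² = 6.635776.
Denominator 1 + z²/n = 1 + 6.635776/118 = 1.056235.
Adjusted center: (0.80508 + z²/(2n))/1.056235 = 0.78884.
Radicand: p̂(1−p̂)/n + z²/(4n²) = 0.001329858 + 0.000119143 = 0.001449001.
Half-width = 2.576·√0.001449001/1.056235 = 0.09284.
CI: 0.78884 ± 0.09284 = (0.6960, 0.8817).

(0.6960, 0.8817)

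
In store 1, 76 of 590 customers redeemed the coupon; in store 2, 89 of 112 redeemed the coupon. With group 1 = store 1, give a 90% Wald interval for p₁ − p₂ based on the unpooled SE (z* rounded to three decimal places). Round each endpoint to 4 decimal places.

p̂₁ = 76/590 = 0.12881, p̂₂ = 89/112 = 0.79464; p̂₁ − p̂₂ = -0.66583.
Unpooled SE = √(p̂₁(1−p̂₁)/n₁ + p̂₂(1−p̂₂)/n₂) = √(0.000190204 + 0.001457014) = 0.040586.
z* = 1.645 at the 90% level. Margin = 1.645·0.040586 = 0.06676.
Interval: -0.66583 ± 0.06676 → (-0.7326, -0.5991).

(-0.7326, -0.5991)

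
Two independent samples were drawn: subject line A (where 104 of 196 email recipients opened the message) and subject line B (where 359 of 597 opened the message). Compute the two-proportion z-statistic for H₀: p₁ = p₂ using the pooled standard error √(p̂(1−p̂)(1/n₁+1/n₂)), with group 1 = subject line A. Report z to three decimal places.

Sample proportions: p̂₁ = 104/196 = 0.53061 and p̂₂ = 359/597 = 0.60134.
Pooling: p̂ = 463/793 = 0.58386.
SE = √[p̂(1−p̂)(1/n₁+1/n₂)] = √[0.58386·0.41614·(1/196+1/597)] ≈ 0.040578.
z = (p̂₁ − p̂₂)/SE = (0.53061 − 0.60134)/0.040578 = -0.07073/0.040578 = -1.743.

z = -1.743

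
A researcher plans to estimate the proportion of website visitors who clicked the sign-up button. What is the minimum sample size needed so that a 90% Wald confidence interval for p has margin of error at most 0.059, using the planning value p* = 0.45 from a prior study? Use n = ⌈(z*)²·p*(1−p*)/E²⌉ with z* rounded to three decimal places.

For 90% confidence, z* = 1.645.
p*(1−p*) = 0.45·0.55 = 0.2475.
Required n before rounding: 2.706025 × 0.2475 / 0.059² = 192.399.
Rounding up, n = 193.

n = 193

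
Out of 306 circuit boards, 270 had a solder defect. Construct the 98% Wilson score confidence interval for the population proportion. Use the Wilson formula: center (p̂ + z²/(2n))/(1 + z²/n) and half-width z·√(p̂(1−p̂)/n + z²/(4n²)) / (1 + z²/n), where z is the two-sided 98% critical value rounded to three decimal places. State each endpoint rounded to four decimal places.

Here p̂ = 270/306 = 0.88235 and z = 2.326 (z² = 5.410276).
Denominator 1 + z²/n = 1 + 5.410276/306 = 1.017681.
Center = (0.88235 + 0.008840)/1.017681 = 0.87571.
Radicand: p̂(1−p̂)/n + z²/(4n²) = 0.000339236 + 0.000014445 = 0.000353681.
Half-width = z·√(radicand)/denom = 2.326·0.018806/1.017681 = 0.04298.
So the interval runs from 0.8327 to 0.9187.

(0.8327, 0.9187)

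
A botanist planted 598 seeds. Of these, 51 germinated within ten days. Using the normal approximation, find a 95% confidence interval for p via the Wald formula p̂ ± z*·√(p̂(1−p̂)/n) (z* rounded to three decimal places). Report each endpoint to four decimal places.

The sample proportion is 51/598 = 0.08528.
Standard error of p̂: √(0.078011/598) = √0.000130453 = 0.011422.
The 95% critical value is z* = 1.960.
Margin of error: 1.960 × 0.011422 = 0.02239.
CI: 0.08528 ± 0.02239 = (0.0629, 0.1077).

(0.0629, 0.1077)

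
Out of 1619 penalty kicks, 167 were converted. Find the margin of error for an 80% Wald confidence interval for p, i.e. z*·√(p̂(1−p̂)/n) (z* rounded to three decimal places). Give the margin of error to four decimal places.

The sample proportion is 167/1619 = 0.10315.
Standard error of p̂: √(0.092510/1619) = √0.000057140 = 0.007559.
The 80% critical value is z* = 1.282.
Margin of error = z*·SE = 1.282 × 0.007559 = 0.0097.

ME = 0.0097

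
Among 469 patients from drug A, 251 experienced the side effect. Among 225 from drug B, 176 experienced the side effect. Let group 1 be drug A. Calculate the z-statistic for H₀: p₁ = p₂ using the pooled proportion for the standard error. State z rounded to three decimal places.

Sample proportions: p̂₁ = 251/469 = 0.53518 and p̂₂ = 176/225 = 0.78222.
Pooled p̂ = (251+176)/(469+225) = 427/694 = 0.61527.
SE = √[p̂(1−p̂)(1/n₁+1/n₂)] = √[0.61527·0.38473·(1/469+1/225)] ≈ 0.039456.
z = -0.24704/0.039456 = -6.261.

z = -6.261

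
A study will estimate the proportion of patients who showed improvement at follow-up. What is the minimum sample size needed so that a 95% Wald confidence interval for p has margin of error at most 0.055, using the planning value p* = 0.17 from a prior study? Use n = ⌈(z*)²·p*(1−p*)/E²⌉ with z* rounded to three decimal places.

For 95% confidence, z* = 1.960.
p*(1−p*) = 0.17·0.83 = 0.1411.
Required n before rounding: 3.841600 × 0.1411 / 0.055² = 179.190.
⌈179.190⌉ = 180.

n = 180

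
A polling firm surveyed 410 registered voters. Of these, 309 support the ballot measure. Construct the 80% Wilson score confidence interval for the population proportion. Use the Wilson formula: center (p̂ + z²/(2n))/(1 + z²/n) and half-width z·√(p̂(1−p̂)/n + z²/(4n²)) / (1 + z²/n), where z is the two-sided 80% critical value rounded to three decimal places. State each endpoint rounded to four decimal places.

(0.7254, 0.7799)

Here p̂ = 309/410 = 0.75366 and z = 1.282 (z² = 1.643524).
1 + z²/n = 1.004009.
Center = (0.75366 + 0.002004)/1.004009 = 0.75265.
Radicand: p̂(1−p̂)/n + z²/(4n²) = 0.000452823 + 0.000002444 = 0.000455267.
Half-width = z·√(radicand)/denom = 1.282·0.021337/1.004009 = 0.02724.
CI: 0.75265 ± 0.02724 = (0.7254, 0.7799).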